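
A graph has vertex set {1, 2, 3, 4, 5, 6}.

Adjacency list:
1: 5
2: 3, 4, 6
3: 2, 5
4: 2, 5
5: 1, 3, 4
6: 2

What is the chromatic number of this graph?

2 and 4 are adjacent, so at least 2 colors are needed.
2 colors suffice: color a → {2, 5}; color b → {1, 3, 4, 6}. Every edge joins two different colors.

2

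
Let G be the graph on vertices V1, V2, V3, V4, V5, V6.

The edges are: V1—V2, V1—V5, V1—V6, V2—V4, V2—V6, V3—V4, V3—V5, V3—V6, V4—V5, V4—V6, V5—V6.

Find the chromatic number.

V3, V4, V5, V6 are pairwise adjacent (a clique of size 4), so at least 4 colors are needed.
4 colors suffice: V1=blue, V2=green, V3=yellow, V4=blue, V5=green, V6=red. Each edge has distinct colors on its endpoints.

4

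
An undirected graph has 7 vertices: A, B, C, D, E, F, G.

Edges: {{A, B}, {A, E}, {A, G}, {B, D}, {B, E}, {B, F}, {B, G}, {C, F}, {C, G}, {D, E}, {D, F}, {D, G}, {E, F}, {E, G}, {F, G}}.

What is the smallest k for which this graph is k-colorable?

B, D, E, F, G form a clique, so at least 5 colors are needed.
A valid assignment using 5 colors: A=yellow, B=blue, C=blue, D=purple, E=green, F=yellow, G=red. Each edge has distinct colors on its endpoints.

5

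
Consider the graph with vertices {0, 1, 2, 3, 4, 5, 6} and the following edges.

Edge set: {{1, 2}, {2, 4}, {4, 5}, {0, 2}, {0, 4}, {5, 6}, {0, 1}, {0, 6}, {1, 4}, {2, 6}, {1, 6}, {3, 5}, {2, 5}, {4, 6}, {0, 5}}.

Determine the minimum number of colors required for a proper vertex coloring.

5

0, 2, 4, 5, 6 are mutually adjacent (a clique of size 5), so at least 5 colors are needed.
5 colors suffice: 0=purple, 1=yellow, 2=blue, 3=red, 4=green, 5=yellow, 6=red. No two adjacent vertices share a color.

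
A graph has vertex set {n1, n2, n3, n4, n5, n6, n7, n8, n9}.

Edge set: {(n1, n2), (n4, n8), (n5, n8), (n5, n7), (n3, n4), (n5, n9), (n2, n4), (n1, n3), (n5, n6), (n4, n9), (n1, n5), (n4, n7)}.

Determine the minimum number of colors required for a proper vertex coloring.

3

The cycle n1-n5-n8-n4-n2-n1 has odd length 5, so it cannot be 2-colored; at least 3 colors are needed.
3 colors suffice: color 1 → {n4, n5}; color 2 → {n1, n6, n7, n8, n9}; color 3 → {n2, n3}. Every edge joins two different colors.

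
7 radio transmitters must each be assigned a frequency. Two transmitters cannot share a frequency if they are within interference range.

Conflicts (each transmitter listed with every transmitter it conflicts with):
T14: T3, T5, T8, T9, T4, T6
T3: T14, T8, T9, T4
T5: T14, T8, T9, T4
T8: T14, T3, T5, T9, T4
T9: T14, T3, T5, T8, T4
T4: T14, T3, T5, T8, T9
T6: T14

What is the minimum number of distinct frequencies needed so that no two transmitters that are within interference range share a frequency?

5

T14, T3, T8, T9, T4 all conflict with each other, so at least 5 frequencies are needed.
5 frequencies suffice: T14=1, T3=5, T5=5, T8=2, T9=4, T4=3, T6=2. Every pair that conflicts lands in different frequencies.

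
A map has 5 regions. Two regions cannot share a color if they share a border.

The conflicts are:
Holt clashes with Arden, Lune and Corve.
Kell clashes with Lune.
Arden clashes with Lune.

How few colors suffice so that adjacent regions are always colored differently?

3

Holt, Arden, Lune are mutually in conflict, so at least 3 colors are needed.
3 colors suffice: color 1 → {Holt, Kell}; color 2 → {Lune, Corve}; color 3 → {Arden}. Every pair that conflicts lands in different colors.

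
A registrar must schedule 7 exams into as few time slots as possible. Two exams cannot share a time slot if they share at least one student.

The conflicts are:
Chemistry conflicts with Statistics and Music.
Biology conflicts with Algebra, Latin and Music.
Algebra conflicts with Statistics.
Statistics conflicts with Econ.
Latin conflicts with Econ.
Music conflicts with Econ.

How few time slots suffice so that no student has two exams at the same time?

The cycle Algebra-Statistics-Econ-Music-Biology-Algebra has odd length 5, so it cannot be 2-colored; at least 3 time slots are needed.
3 time slots suffice: Chemistry=1, Biology=1, Algebra=3, Statistics=2, Latin=2, Music=2, Econ=1. Every pair that conflicts lands in different time slots.

3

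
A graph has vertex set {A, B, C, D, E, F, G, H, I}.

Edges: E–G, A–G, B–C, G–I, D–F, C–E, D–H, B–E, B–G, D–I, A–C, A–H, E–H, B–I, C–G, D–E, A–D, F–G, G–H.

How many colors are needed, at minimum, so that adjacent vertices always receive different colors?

B, C, E, G are mutually adjacent (a clique of size 4), so at least 4 colors are needed.
One proper 4-coloring: A=2, B=4, C=3, D=1, E=2, F=2, G=1, H=3, I=2. Every edge joins two different colors.

4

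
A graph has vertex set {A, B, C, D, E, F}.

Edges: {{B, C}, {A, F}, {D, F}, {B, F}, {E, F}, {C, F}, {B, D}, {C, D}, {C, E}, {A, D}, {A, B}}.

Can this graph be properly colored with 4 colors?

Yes

The chromatic number is 4. A, B, D, F are mutually adjacent (a clique of size 4), so at least 4 colors are needed.
A valid assignment using 4 colors: A=4, B=3, C=4, D=2, E=2, F=1.
That is already a proper 4-coloring.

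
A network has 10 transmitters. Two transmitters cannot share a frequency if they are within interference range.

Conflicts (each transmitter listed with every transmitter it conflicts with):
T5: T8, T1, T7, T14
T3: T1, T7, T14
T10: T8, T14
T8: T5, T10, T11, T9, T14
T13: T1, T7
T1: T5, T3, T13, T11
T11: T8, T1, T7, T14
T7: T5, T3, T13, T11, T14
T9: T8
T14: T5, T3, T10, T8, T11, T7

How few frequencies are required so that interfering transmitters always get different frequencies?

3

T3, T7, T14 pairwise conflict, so at least 3 frequencies are needed.
3 frequencies suffice: frequency 1 → {T1, T9, T14}; frequency 2 → {T8, T7}; frequency 3 → {T5, T3, T10, T13, T11}. Every pair that conflicts lands in different frequencies.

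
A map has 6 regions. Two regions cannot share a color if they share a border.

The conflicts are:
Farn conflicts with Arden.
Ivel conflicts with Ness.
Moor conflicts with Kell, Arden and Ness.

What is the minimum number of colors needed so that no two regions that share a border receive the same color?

2

Moor and Ness conflict, so at least 2 colors are needed.
A valid assignment using 2 colors: Farn=1, Ivel=1, Moor=1, Kell=2, Arden=2, Ness=2. Every pair that conflicts lands in different colors.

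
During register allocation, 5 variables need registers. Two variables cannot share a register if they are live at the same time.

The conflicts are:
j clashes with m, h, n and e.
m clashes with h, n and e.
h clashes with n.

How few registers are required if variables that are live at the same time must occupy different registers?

4

j, m, h, n pairwise conflict, so at least 4 registers are needed.
4 registers suffice: register 1 → {j}; register 2 → {m}; register 3 → {h, e}; register 4 → {n}. Each listed conflict is separated.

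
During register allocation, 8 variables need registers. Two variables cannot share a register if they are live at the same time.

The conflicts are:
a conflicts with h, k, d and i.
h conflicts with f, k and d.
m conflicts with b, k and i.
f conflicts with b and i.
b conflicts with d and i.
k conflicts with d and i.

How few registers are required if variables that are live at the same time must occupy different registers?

a, h, k, d pairwise conflict, so at least 4 registers are needed.
Using 4 registers: a=4, h=2, m=3, f=3, b=1, k=1, d=3, i=2. No two conflicting variables share a register.

4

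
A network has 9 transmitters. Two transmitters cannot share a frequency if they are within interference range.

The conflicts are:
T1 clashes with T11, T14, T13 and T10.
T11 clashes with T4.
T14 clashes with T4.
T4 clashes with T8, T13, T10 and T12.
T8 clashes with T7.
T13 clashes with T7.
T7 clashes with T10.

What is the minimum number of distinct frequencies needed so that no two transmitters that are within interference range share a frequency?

T1 and T11 conflict, so at least 2 frequencies are needed.
2 frequencies suffice: T1=1, T11=2, T14=2, T4=1, T8=2, T13=2, T7=1, T10=2, T12=2. No two conflicting transmitters share a frequency.

2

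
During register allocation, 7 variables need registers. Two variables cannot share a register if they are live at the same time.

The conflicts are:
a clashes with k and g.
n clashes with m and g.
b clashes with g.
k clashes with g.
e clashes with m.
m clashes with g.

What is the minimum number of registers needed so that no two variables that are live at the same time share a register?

3

a, k, g pairwise conflict, so at least 3 registers are needed.
3 registers suffice: register 1 → {e, g}; register 2 → {b, k, m}; register 3 → {a, n}. Each listed conflict is separated.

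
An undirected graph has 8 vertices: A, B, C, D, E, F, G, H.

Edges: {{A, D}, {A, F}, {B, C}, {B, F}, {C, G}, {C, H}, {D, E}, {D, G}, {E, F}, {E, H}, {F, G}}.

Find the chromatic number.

The cycle E-H-C-G-F-E has odd length 5, so it cannot be 2-colored; at least 3 colors are needed.
One proper 3-coloring: A=2, B=2, C=1, D=1, E=2, F=1, G=2, H=3. Each edge has distinct colors on its endpoints.

3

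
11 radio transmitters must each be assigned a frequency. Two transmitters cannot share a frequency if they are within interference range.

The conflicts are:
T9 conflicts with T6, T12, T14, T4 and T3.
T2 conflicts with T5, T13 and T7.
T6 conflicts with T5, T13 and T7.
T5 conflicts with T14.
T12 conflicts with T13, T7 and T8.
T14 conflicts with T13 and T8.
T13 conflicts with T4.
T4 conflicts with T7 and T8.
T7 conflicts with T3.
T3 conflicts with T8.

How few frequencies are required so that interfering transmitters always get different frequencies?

2

T6 and T13 conflict, so at least 2 frequencies are needed.
2 frequencies suffice: frequency 1 → {T9, T5, T13, T7, T8}; frequency 2 → {T2, T6, T12, T14, T4, T3}. No two conflicting transmitters share a frequency.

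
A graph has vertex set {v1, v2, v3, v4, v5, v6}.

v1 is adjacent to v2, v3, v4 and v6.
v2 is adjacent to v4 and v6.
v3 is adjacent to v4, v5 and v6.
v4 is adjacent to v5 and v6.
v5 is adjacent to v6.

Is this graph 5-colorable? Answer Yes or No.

Yes

The chromatic number is 4. v1, v2, v4, v6 are mutually adjacent (a clique of size 4), so at least 4 colors are needed.
4 colors suffice: color 1 → {v6}; color 2 → {v4}; color 3 → {v1, v5}; color 4 → {v2, v3}.
Since 5 ≥ 4, a proper 5-coloring certainly exists.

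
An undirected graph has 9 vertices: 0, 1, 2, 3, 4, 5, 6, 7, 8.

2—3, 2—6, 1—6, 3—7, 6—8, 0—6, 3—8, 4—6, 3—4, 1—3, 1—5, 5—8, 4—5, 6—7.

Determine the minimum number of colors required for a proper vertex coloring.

2

0 and 6 are adjacent, so at least 2 colors are needed.
A valid assignment using 2 colors: 0=blue, 1=blue, 2=blue, 3=red, 4=blue, 5=red, 6=red, 7=blue, 8=blue. Every edge joins two different colors.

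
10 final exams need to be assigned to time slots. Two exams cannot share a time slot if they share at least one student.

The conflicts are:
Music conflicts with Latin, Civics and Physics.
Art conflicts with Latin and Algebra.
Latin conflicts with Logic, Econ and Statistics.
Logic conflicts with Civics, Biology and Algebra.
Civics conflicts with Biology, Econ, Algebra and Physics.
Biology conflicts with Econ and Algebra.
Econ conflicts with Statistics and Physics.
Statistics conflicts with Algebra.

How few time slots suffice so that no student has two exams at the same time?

Logic, Civics, Biology, Algebra pairwise conflict, so at least 4 time slots are needed.
4 time slots suffice: time slot 1 → {Latin, Civics}; time slot 2 → {Music, Econ, Algebra}; time slot 3 → {Art, Logic, Statistics, Physics}; time slot 4 → {Biology}. No two conflicting exams share a time slot.

4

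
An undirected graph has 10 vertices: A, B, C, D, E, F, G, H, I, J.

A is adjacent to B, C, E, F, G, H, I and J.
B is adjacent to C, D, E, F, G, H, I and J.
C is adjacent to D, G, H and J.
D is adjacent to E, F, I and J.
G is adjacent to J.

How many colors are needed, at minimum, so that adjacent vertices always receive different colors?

5

A, B, C, G, J form a clique, so at least 5 colors are needed.
5 colors suffice: A=blue, B=red, C=green, D=blue, E=green, F=green, G=purple, H=yellow, I=green, J=yellow. Every edge joins two different colors.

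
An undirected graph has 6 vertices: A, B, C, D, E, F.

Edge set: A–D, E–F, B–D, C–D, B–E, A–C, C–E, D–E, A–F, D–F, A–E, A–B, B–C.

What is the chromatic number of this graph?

5

A, B, C, D, E are pairwise adjacent (a clique of size 5), so at least 5 colors are needed.
5 colors suffice: color 1 → {D}; color 2 → {E}; color 3 → {A}; color 4 → {C, F}; color 5 → {B}. No two adjacent vertices share a color.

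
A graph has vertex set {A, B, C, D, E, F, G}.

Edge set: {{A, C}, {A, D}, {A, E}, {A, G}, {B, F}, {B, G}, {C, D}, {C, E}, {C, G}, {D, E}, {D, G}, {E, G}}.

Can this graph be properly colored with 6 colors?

Yes

The chromatic number is 5. A, C, D, E, G are pairwise adjacent (a clique of size 5), so at least 5 colors are needed.
5 colors suffice: color red → {F, G}; color blue → {B, D}; color green → {E}; color yellow → {C}; color purple → {A}.
Since 6 ≥ 5, a proper 6-coloring certainly exists.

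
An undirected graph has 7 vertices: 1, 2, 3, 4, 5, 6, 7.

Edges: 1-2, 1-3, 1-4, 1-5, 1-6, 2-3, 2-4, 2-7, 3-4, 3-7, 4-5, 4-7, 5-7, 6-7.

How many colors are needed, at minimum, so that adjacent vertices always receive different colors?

2, 3, 4, 7 are pairwise adjacent (a clique of size 4), so at least 4 colors are needed.
4 colors suffice: color red → {4, 6}; color blue → {1, 7}; color green → {2, 5}; color yellow → {3}. No two adjacent vertices share a color.

4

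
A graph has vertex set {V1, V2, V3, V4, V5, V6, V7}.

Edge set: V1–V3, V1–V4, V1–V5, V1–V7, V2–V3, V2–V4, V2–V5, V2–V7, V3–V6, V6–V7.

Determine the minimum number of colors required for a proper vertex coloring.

2

V2 and V5 are adjacent, so at least 2 colors are needed.
One proper 2-coloring: V1=red, V2=red, V3=blue, V4=blue, V5=blue, V6=red, V7=blue. Each edge has distinct colors on its endpoints.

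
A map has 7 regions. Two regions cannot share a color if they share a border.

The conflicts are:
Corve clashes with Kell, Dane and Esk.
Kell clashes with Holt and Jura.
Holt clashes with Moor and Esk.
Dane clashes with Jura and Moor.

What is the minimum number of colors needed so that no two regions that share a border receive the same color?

3

The cycle Corve-Esk-Holt-Moor-Dane-Corve has odd length 5, so it cannot be 2-colored; at least 3 colors are needed.
A valid assignment using 3 colors: Corve=2, Kell=3, Holt=1, Dane=1, Jura=2, Moor=2, Esk=3. Each listed conflict is separated.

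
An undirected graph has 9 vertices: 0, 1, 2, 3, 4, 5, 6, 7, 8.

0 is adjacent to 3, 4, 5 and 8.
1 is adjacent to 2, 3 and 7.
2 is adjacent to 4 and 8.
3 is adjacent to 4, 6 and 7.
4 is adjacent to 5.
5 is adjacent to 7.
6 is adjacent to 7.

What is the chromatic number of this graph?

0, 4, 5 are mutually adjacent, so at least 3 colors are needed.
3 colors suffice: color red → {2, 3, 5}; color blue → {4, 7, 8}; color green → {0, 1, 6}. Each edge has distinct colors on its endpoints.

3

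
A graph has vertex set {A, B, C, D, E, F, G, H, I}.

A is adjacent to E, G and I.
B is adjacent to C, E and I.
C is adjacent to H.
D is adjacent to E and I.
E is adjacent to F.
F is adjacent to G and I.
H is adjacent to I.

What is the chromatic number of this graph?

A and G are adjacent, so at least 2 colors are needed.
One proper 2-coloring: A=2, B=2, C=1, D=2, E=1, F=2, G=1, H=2, I=1. Each edge has distinct colors on its endpoints.

2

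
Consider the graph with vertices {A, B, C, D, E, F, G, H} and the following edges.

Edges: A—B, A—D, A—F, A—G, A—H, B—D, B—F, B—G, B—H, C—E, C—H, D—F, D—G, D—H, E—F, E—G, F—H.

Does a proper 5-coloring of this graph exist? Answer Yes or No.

Yes

The chromatic number is 5. A, B, D, F, H are pairwise adjacent (a clique of size 5), so at least 5 colors are needed.
One proper 5-coloring: A=4, B=2, C=3, D=5, E=2, F=3, G=1, H=1.
That is already a proper 5-coloring.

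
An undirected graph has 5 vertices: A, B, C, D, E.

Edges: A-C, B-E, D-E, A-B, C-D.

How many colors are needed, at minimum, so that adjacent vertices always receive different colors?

3

The cycle C-D-E-B-A-C has odd length 5, so it cannot be 2-colored; at least 3 colors are needed.
3 colors suffice: color 1 → {C, E}; color 2 → {B, D}; color 3 → {A}. Every edge joins two different colors.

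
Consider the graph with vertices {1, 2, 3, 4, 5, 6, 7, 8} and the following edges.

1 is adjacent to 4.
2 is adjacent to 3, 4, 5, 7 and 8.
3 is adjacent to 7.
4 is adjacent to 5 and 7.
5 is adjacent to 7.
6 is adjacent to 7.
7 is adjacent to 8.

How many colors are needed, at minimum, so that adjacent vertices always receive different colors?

4

2, 4, 5, 7 are mutually adjacent (a clique of size 4), so at least 4 colors are needed.
One proper 4-coloring: 1=a, 2=b, 3=c, 4=c, 5=d, 6=b, 7=a, 8=c. Every edge joins two different colors.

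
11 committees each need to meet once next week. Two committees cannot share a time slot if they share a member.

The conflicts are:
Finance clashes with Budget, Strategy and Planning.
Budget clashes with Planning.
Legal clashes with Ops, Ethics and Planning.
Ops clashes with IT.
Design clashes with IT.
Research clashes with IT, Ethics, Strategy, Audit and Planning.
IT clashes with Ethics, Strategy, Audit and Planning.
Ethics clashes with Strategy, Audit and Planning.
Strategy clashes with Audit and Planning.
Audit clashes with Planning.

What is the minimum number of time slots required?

6

Research, IT, Ethics, Strategy, Audit, Planning are mutually in conflict, so at least 6 time slots are needed.
Using 6 time slots: Finance=2, Budget=3, Legal=2, Ops=1, Design=1, Research=5, IT=2, Ethics=4, Strategy=3, Audit=6, Planning=1. Every pair that conflicts lands in different time slots.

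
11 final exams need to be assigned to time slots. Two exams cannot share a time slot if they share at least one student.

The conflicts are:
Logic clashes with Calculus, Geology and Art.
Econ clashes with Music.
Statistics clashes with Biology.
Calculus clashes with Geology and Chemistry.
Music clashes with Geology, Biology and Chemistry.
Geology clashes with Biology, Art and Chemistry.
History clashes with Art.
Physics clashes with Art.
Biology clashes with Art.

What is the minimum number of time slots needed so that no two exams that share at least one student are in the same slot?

3

Logic, Geology, Art all conflict with each other, so at least 3 time slots are needed.
A valid assignment using 3 time slots: Logic=3, Econ=1, Statistics=1, Calculus=2, Music=2, Geology=1, History=1, Physics=1, Biology=3, Art=2, Chemistry=3. Each listed conflict is separated.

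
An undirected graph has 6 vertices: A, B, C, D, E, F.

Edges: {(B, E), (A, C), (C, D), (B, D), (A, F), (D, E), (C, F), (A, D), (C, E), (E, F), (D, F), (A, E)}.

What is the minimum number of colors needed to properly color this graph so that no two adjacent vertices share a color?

5

A, C, D, E, F are mutually adjacent (a clique of size 5), so at least 5 colors are needed.
One proper 5-coloring: A=5, B=3, C=3, D=2, E=1, F=4. Each edge has distinct colors on its endpoints.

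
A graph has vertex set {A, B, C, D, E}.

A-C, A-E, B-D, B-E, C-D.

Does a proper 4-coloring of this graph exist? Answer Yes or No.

The chromatic number is 3. The cycle C-D-B-E-A-C has odd length 5, so it cannot be 2-colored; at least 3 colors are needed.
3 colors suffice: color 1 → {B, C}; color 2 → {D, E}; color 3 → {A}.
Since 4 ≥ 3, a proper 4-coloring certainly exists.

Yes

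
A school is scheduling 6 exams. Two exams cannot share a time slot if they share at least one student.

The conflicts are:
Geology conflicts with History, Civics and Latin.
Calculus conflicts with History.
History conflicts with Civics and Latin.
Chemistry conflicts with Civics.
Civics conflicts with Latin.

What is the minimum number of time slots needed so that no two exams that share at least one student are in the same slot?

Geology, History, Civics, Latin all conflict with each other, so at least 4 time slots are needed.
4 time slots suffice: Geology=3, Calculus=1, History=2, Chemistry=2, Civics=1, Latin=4. Each listed conflict is separated.

4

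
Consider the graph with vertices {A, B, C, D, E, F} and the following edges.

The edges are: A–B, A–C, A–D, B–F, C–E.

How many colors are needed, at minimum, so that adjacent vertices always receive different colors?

2

C and E are adjacent, so at least 2 colors are needed.
2 colors suffice: A=red, B=blue, C=blue, D=blue, E=red, F=red. Every edge joins two different colors.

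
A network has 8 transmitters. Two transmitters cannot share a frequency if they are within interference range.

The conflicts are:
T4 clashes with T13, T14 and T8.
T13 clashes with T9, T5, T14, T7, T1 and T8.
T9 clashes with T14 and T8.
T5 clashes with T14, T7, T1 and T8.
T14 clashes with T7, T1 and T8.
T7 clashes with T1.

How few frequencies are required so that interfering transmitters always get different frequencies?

5

T13, T5, T14, T7, T1 pairwise conflict, so at least 5 frequencies are needed.
A valid assignment using 5 frequencies: T4=3, T13=1, T9=3, T5=3, T14=2, T7=4, T1=5, T8=4. Each listed conflict is separated.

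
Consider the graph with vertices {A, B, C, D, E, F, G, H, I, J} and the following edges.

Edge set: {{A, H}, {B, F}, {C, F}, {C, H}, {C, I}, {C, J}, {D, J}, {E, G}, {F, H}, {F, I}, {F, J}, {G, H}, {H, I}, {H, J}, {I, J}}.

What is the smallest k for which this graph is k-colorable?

C, F, H, I, J are pairwise adjacent (a clique of size 5), so at least 5 colors are needed.
A valid assignment using 5 colors: A=2, B=1, C=5, D=1, E=1, F=3, G=2, H=1, I=4, J=2. Every edge joins two different colors.

5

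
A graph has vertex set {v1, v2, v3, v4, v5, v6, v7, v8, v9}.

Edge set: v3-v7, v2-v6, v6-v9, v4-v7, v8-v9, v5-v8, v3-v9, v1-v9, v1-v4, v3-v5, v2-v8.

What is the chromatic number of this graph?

The cycle v7-v3-v9-v1-v4-v7 has odd length 5, so it cannot be 2-colored; at least 3 colors are needed.
3 colors suffice: color 1 → {v2, v5, v7, v9}; color 2 → {v1, v3, v6, v8}; color 3 → {v4}. Each edge has distinct colors on its endpoints.

3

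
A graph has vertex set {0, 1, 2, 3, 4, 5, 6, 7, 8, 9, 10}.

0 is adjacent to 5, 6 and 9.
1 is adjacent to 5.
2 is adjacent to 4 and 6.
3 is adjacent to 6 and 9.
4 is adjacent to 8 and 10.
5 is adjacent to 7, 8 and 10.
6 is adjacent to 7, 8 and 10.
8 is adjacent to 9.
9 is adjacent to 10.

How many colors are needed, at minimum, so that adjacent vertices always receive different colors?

4 and 10 are adjacent, so at least 2 colors are needed.
2 colors suffice: color a → {4, 5, 6, 9}; color b → {0, 1, 2, 3, 7, 8, 10}. Each edge has distinct colors on its endpoints.

2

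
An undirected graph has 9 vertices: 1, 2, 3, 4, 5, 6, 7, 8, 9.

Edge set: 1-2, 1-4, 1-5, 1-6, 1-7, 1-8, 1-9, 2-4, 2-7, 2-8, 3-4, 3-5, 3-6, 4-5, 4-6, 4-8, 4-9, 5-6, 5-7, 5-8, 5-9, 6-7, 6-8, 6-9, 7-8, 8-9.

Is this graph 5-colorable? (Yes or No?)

1, 4, 5, 6, 8, 9 are pairwise adjacent (a clique of size 6), so at least 6 colors are needed.
So 5 colors are not enough.

No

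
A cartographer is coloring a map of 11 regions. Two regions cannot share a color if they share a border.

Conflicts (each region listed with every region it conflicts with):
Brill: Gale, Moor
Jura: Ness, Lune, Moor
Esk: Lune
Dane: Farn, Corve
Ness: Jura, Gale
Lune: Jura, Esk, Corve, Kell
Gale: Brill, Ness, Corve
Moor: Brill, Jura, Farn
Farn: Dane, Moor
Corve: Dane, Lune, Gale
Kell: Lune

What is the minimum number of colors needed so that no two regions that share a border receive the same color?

3

The cycle Gale-Brill-Moor-Jura-Ness-Gale has odd length 5, so it cannot be 2-colored; at least 3 colors are needed.
One proper 3-coloring: Brill=2, Jura=2, Esk=2, Dane=1, Ness=3, Lune=1, Gale=1, Moor=1, Farn=2, Corve=2, Kell=2. Every pair that conflicts lands in different colors.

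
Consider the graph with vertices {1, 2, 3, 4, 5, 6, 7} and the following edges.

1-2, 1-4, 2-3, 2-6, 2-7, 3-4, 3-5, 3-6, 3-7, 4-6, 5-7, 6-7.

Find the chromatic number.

2, 3, 6, 7 are pairwise adjacent (a clique of size 4), so at least 4 colors are needed.
4 colors suffice: color a → {1, 3}; color b → {5, 6}; color c → {4, 7}; color d → {2}. No two adjacent vertices share a color.

4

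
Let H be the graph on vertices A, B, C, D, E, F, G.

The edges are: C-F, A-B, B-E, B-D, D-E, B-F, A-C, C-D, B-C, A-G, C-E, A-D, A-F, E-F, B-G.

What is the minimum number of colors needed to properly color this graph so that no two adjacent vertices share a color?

4

A, B, C, D form a clique, so at least 4 colors are needed.
4 colors suffice: color red → {B}; color blue → {A, E}; color green → {C, G}; color yellow → {D, F}. Each edge has distinct colors on its endpoints.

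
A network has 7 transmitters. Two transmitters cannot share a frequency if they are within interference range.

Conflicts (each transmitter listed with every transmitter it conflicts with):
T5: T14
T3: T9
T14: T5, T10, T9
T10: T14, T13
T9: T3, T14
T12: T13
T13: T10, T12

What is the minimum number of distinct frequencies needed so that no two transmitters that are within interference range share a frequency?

T5 and T14 conflict, so at least 2 frequencies are needed.
Using 2 frequencies: T5=2, T3=1, T14=1, T10=2, T9=2, T12=2, T13=1. No two conflicting transmitters share a frequency.

2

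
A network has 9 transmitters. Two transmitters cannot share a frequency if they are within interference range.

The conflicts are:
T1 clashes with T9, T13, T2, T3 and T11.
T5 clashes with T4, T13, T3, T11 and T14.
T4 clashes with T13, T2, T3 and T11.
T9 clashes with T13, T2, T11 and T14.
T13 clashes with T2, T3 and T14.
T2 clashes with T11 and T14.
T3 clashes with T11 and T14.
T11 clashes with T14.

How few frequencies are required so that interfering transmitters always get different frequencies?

T5, T13, T3, T14 all conflict with each other, so at least 4 frequencies are needed.
4 frequencies suffice: frequency 1 → {T13, T11}; frequency 2 → {T1, T4, T14}; frequency 3 → {T2, T3}; frequency 4 → {T5, T9}. Each listed conflict is separated.

4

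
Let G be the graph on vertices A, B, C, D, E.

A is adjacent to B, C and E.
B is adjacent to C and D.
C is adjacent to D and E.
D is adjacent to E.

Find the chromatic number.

3

A, B, C form a triangle, so at least 3 colors are needed.
3 colors suffice: color 1 → {C}; color 2 → {B, E}; color 3 → {A, D}. No two adjacent vertices share a color.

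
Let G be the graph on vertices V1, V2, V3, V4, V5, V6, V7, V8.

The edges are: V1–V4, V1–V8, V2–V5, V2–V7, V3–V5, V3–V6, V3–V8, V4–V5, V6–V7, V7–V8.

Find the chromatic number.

The cycle V2-V7-V6-V3-V5-V2 has odd length 5, so it cannot be 2-colored; at least 3 colors are needed.
One proper 3-coloring: V1=1, V2=3, V3=1, V4=3, V5=2, V6=2, V7=1, V8=2. No two adjacent vertices share a color.

3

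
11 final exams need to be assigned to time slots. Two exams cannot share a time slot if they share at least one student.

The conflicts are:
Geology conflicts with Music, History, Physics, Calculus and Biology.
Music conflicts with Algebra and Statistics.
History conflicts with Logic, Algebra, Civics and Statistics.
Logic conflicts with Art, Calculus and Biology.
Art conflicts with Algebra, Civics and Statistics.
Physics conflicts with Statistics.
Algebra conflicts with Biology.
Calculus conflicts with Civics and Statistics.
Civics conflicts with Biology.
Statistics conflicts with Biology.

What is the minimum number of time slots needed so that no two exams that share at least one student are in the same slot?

2

Geology and Biology conflict, so at least 2 time slots are needed.
2 time slots suffice: time slot 1 → {Geology, Logic, Algebra, Civics, Statistics}; time slot 2 → {Music, History, Art, Physics, Calculus, Biology}. No two conflicting exams share a time slot.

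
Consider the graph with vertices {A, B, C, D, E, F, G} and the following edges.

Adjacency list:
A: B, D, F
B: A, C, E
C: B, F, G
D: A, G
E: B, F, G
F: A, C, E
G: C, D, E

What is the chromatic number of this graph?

3

The cycle G-D-A-F-C-G has odd length 5, so it cannot be 2-colored; at least 3 colors are needed.
3 colors suffice: color 1 → {A, C, E}; color 2 → {B, F, G}; color 3 → {D}. Each edge has distinct colors on its endpoints.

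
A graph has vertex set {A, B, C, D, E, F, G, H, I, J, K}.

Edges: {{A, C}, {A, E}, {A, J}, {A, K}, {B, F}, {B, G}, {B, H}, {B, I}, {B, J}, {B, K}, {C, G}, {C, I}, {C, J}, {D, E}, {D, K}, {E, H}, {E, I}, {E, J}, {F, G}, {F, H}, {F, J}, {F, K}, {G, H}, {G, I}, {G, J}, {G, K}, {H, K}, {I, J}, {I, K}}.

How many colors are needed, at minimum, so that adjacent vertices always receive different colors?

B, F, G, H, K form a clique, so at least 5 colors are needed.
5 colors suffice: color 1 → {J, K}; color 2 → {E, G}; color 3 → {A, D, H, I}; color 4 → {B, C}; color 5 → {F}. Every edge joins two different colors.

5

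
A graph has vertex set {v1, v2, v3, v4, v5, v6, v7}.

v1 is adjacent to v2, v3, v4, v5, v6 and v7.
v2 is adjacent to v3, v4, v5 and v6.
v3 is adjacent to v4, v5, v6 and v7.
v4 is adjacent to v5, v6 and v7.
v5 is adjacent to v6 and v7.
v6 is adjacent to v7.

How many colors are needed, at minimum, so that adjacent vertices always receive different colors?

6

v1, v3, v4, v5, v6, v7 form a clique, so at least 6 colors are needed.
One proper 6-coloring: v1=3, v2=6, v3=4, v4=2, v5=5, v6=1, v7=6. Every edge joins two different colors.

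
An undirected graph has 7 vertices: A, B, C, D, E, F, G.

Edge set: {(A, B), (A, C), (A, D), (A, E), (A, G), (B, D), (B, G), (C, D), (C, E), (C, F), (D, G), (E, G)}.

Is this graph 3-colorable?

A, B, D, G are mutually adjacent (a clique of size 4), so at least 4 colors are needed.
So 3 colors are not enough.

No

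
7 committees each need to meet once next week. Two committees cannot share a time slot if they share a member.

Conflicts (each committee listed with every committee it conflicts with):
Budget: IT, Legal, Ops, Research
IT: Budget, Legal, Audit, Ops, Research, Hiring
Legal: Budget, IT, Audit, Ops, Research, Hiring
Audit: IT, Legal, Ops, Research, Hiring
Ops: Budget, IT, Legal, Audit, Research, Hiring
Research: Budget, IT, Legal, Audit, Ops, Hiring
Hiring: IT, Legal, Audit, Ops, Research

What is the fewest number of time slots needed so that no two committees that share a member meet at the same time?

IT, Legal, Audit, Ops, Research, Hiring pairwise conflict, so at least 6 time slots are needed.
Using 6 time slots: Budget=5, IT=4, Legal=1, Audit=6, Ops=3, Research=2, Hiring=5. Every pair that conflicts lands in different time slots.

6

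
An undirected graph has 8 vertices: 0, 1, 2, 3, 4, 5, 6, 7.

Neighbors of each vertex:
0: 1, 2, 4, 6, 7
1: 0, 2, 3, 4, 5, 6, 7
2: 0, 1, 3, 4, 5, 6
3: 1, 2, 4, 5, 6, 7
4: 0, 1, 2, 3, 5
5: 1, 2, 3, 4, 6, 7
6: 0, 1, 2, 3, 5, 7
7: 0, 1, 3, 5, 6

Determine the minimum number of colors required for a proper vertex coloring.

1, 2, 3, 4, 5 are mutually adjacent (a clique of size 5), so at least 5 colors are needed.
A valid assignment using 5 colors: 0=blue, 1=red, 2=yellow, 3=blue, 4=purple, 5=green, 6=purple, 7=yellow. No two adjacent vertices share a color.

5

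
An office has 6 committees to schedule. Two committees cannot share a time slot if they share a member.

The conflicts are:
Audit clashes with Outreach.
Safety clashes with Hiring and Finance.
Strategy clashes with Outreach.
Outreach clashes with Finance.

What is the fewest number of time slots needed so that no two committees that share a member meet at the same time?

Audit and Outreach conflict, so at least 2 time slots are needed.
A valid assignment using 2 time slots: Audit=2, Safety=1, Hiring=2, Strategy=2, Outreach=1, Finance=2. Every pair that conflicts lands in different time slots.

2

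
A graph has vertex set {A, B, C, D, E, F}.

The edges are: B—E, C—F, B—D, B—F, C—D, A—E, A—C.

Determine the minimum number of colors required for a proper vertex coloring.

3

The cycle E-A-C-D-B-E has odd length 5, so it cannot be 2-colored; at least 3 colors are needed.
3 colors suffice: color 1 → {B, C}; color 2 → {D, E, F}; color 3 → {A}. Every edge joins two different colors.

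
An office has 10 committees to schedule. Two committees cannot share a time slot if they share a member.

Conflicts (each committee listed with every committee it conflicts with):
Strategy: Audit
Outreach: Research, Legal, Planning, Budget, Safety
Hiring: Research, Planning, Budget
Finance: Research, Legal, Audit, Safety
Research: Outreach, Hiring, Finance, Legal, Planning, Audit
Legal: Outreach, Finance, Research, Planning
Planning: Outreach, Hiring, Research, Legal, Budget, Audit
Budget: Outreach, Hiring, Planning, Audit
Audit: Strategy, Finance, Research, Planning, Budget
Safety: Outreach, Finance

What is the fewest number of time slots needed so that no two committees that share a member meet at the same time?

Outreach, Research, Legal, Planning pairwise conflict, so at least 4 time slots are needed.
4 time slots suffice: Strategy=1, Outreach=3, Hiring=3, Finance=2, Research=1, Legal=4, Planning=2, Budget=1, Audit=3, Safety=1. Every pair that conflicts lands in different time slots.

4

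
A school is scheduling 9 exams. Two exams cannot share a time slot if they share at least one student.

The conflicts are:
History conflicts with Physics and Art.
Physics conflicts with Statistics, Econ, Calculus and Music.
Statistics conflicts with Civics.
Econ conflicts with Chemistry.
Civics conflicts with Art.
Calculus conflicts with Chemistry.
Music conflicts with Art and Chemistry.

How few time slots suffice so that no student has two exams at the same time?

The cycle Civics-Art-Music-Physics-Statistics-Civics has odd length 5, so it cannot be 2-colored; at least 3 time slots are needed.
3 time slots suffice: History=2, Physics=1, Statistics=3, Econ=2, Civics=2, Calculus=2, Music=2, Art=1, Chemistry=1. No two conflicting exams share a time slot.

3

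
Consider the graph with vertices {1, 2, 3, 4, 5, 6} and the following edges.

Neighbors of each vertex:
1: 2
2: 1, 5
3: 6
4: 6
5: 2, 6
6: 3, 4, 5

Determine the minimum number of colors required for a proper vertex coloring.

2

2 and 5 are adjacent, so at least 2 colors are needed.
2 colors suffice: color red → {2, 6}; color blue → {1, 3, 4, 5}. No two adjacent vertices share a color.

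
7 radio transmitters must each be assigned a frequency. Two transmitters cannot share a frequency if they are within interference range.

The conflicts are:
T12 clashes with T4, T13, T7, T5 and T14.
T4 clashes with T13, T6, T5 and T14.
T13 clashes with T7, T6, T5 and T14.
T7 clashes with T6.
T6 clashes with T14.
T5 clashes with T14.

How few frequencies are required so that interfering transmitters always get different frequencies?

T12, T4, T13, T5, T14 all conflict with each other, so at least 5 frequencies are needed.
5 frequencies suffice: frequency 1 → {T13}; frequency 2 → {T12, T6}; frequency 3 → {T4, T7}; frequency 4 → {T14}; frequency 5 → {T5}. Every pair that conflicts lands in different frequencies.

5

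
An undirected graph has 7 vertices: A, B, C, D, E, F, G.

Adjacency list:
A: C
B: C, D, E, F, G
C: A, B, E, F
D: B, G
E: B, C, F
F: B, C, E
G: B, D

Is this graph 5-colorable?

The chromatic number is 4. B, C, E, F form a clique, so at least 4 colors are needed.
One proper 4-coloring: A=1, B=1, C=2, D=3, E=4, F=3, G=2.
Since 5 ≥ 4, a proper 5-coloring certainly exists.

Yes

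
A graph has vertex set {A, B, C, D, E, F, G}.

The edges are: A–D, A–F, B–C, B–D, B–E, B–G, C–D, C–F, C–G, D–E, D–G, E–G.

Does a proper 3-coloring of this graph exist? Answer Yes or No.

No

B, C, D, G form a clique, so at least 4 colors are needed.
So 3 colors are not enough.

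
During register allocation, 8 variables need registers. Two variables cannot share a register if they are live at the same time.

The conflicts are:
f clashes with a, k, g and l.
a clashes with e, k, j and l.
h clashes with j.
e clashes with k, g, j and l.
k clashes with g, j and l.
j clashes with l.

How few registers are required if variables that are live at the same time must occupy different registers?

a, e, k, j, l pairwise conflict, so at least 5 registers are needed.
5 registers suffice: register 1 → {h, k}; register 2 → {f, e}; register 3 → {g, j}; register 4 → {l}; register 5 → {a}. No two conflicting variables share a register.

5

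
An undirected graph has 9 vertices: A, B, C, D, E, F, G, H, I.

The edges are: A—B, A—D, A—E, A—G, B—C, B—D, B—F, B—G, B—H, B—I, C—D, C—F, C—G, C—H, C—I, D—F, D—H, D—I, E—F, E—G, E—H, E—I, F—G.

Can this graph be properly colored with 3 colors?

No

B, C, D, H are mutually adjacent (a clique of size 4), so at least 4 colors are needed.
So 3 colors are not enough.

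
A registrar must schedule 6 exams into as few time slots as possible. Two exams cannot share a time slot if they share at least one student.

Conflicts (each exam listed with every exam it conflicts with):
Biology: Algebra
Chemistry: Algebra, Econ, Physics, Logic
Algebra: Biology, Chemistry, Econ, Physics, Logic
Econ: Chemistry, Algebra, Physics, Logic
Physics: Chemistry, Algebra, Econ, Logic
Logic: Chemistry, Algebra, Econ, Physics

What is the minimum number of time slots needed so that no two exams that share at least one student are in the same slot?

5

Chemistry, Algebra, Econ, Physics, Logic all conflict with each other, so at least 5 time slots are needed.
A valid assignment using 5 time slots: Biology=2, Chemistry=5, Algebra=1, Econ=3, Physics=2, Logic=4. No two conflicting exams share a time slot.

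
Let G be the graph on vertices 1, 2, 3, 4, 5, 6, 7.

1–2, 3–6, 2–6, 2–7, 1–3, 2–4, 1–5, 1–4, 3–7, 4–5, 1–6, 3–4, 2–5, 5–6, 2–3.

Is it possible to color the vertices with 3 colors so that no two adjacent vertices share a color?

No

1, 2, 3, 4 are pairwise adjacent (a clique of size 4), so at least 4 colors are needed.
So 3 colors are not enough.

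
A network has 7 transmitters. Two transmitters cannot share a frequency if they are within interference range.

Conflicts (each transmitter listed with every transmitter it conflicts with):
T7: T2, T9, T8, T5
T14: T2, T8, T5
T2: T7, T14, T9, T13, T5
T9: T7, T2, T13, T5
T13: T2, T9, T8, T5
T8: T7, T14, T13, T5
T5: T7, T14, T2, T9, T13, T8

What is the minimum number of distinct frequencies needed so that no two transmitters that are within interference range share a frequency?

T2, T9, T13, T5 are mutually in conflict, so at least 4 frequencies are needed.
4 frequencies suffice: T7=3, T14=3, T2=2, T9=4, T13=3, T8=2, T5=1. Every pair that conflicts lands in different frequencies.

4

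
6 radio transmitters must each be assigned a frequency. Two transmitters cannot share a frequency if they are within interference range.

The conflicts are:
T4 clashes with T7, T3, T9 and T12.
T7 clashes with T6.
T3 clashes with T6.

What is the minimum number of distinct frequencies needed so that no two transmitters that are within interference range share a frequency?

2

T3 and T6 conflict, so at least 2 frequencies are needed.
2 frequencies suffice: frequency 1 → {T4, T6}; frequency 2 → {T7, T3, T9, T12}. No two conflicting transmitters share a frequency.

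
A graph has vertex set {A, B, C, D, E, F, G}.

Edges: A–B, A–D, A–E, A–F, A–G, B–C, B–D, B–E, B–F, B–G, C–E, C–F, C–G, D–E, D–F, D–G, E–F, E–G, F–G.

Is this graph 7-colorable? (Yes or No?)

Yes

The chromatic number is 6. A, B, D, E, F, G form a clique, so at least 6 colors are needed.
6 colors suffice: A=5, B=2, C=5, D=6, E=1, F=3, G=4.
Since 7 ≥ 6, a proper 7-coloring certainly exists.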